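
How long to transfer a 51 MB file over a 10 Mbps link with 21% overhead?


Effective throughput = 10 * (1 - 21/100) = 7.9 Mbps
File size in Mb = 51 * 8 = 408 Mb
Time = 408 / 7.9
Time = 51.6456 seconds


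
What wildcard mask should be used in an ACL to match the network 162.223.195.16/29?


Subnet mask: 255.255.255.248
Wildcard = 255.255.255.255 - subnet mask
255 - 255 = 0
255 - 255 = 0
255 - 255 = 0
255 - 248 = 7
Wildcard: 0.0.0.7


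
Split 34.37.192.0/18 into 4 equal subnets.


New prefix = 18 + 2 = 20
Each subnet has 4096 addresses
  34.37.192.0/20
  34.37.208.0/20
  34.37.224.0/20
  34.37.240.0/20
Subnets: 34.37.192.0/20, 34.37.208.0/20, 34.37.224.0/20, 34.37.240.0/20


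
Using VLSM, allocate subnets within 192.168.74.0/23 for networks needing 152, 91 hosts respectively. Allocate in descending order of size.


152 hosts -> /24 (254 usable): 192.168.74.0/24
91 hosts -> /25 (126 usable): 192.168.75.0/25
Allocation: 192.168.74.0/24 (152 hosts, 254 usable); 192.168.75.0/25 (91 hosts, 126 usable)


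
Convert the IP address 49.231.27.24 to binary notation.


49 = 00110001
231 = 11100111
27 = 00011011
24 = 00011000
Binary: 00110001.11100111.00011011.00011000


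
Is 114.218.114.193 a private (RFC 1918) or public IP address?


RFC 1918 private ranges:
  10.0.0.0/8 (10.0.0.0 - 10.255.255.255)
  172.16.0.0/12 (172.16.0.0 - 172.31.255.255)
  192.168.0.0/16 (192.168.0.0 - 192.168.255.255)
Public (not in any RFC 1918 range)


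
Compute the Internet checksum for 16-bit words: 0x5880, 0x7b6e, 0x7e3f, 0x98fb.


Sum all words (with carry folding):
+ 0x5880 = 0x5880
+ 0x7b6e = 0xd3ee
+ 0x7e3f = 0x522e
+ 0x98fb = 0xeb29
One's complement: ~0xeb29
Checksum = 0x14d6


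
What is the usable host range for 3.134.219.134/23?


Network: 3.134.218.0
Broadcast: 3.134.219.255
First usable = network + 1
Last usable = broadcast - 1
Range: 3.134.218.1 to 3.134.219.254


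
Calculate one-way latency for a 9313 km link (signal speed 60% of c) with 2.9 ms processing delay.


Speed = 0.6 * 3e5 km/s = 180000 km/s
Propagation delay = 9313 / 180000 = 0.0517 s = 51.7389 ms
Processing delay = 2.9 ms
Total one-way latency = 54.6389 ms


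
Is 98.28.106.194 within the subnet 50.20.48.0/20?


Subnet network: 50.20.48.0
Test IP AND mask: 98.28.96.0
No, 98.28.106.194 is not in 50.20.48.0/20


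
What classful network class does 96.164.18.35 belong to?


First octet: 96
Binary: 01100000
0xxxxxxx -> Class A (1-126)
Class A, default mask 255.0.0.0 (/8)


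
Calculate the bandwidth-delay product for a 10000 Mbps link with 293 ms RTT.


BDP = bandwidth * RTT
= 10000 Mbps * 293 ms
= 10000 * 1e6 * 293 / 1000 bits
= 2930000000 bits
= 366250000 bytes
= 357666.0156 KB
BDP = 2930000000 bits (366250000 bytes)


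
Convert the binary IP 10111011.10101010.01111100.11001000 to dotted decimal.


10111011 = 187
10101010 = 170
01111100 = 124
11001000 = 200
IP: 187.170.124.200


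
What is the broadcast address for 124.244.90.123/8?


Network: 124.0.0.0/8
Host bits = 24
Set all host bits to 1:
Broadcast: 124.255.255.255


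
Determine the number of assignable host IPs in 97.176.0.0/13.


Host bits = 32 - 13 = 19
Total addresses = 2^19 = 524288
Usable = total - 2 (network and broadcast)
Usable hosts: 524286


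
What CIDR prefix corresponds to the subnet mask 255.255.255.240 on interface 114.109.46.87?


Binary: 11111111.11111111.11111111.11110000
Count leading 1s
Prefix: /28


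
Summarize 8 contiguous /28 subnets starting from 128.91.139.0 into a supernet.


Original prefix: /28
Number of subnets: 8 = 2^3
New prefix = 28 - 3 = 25
Supernet: 128.91.139.0/25


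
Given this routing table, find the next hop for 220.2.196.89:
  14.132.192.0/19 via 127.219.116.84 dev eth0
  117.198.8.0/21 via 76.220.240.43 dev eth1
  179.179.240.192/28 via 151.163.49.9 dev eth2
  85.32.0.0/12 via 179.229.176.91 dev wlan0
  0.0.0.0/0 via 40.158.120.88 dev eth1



Longest prefix match for 220.2.196.89:
  /19 14.132.192.0: no
  /21 117.198.8.0: no
  /28 179.179.240.192: no
  /12 85.32.0.0: no
  /0 0.0.0.0: MATCH
Selected: next-hop 40.158.120.88 via eth1 (matched /0)


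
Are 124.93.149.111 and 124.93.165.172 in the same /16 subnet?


Mask: 255.255.0.0
124.93.149.111 AND mask = 124.93.0.0
124.93.165.172 AND mask = 124.93.0.0
Yes, same subnet (124.93.0.0)


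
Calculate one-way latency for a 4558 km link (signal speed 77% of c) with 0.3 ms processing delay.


Speed = 0.77 * 3e5 km/s = 231000 km/s
Propagation delay = 4558 / 231000 = 0.0197 s = 19.7316 ms
Processing delay = 0.3 ms
Total one-way latency = 20.0316 ms


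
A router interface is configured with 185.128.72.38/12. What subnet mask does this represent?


/12 means 12 network bits, 20 host bits
Binary: 11111111111100000000000000000000
Mask: 255.240.0.0


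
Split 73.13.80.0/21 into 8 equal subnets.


New prefix = 21 + 3 = 24
Each subnet has 256 addresses
  73.13.80.0/24
  73.13.81.0/24
  73.13.82.0/24
  73.13.83.0/24
  73.13.84.0/24
  73.13.85.0/24
  73.13.86.0/24
  73.13.87.0/24
Subnets: 73.13.80.0/24, 73.13.81.0/24, 73.13.82.0/24, 73.13.83.0/24, 73.13.84.0/24, 73.13.85.0/24, 73.13.86.0/24, 73.13.87.0/24


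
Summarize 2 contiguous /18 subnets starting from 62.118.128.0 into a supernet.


Original prefix: /18
Number of subnets: 2 = 2^1
New prefix = 18 - 1 = 17
Supernet: 62.118.128.0/17


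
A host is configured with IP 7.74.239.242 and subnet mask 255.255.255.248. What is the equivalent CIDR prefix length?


Binary: 11111111.11111111.11111111.11111000
Count leading 1s
Prefix: /29


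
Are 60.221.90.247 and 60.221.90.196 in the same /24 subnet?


Mask: 255.255.255.0
60.221.90.247 AND mask = 60.221.90.0
60.221.90.196 AND mask = 60.221.90.0
Yes, same subnet (60.221.90.0)


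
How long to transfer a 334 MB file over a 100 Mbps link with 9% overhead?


Effective throughput = 100 * (1 - 9/100) = 91 Mbps
File size in Mb = 334 * 8 = 2672 Mb
Time = 2672 / 91
Time = 29.3626 seconds


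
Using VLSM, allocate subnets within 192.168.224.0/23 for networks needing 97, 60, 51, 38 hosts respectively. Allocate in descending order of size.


97 hosts -> /25 (126 usable): 192.168.224.0/25
60 hosts -> /26 (62 usable): 192.168.224.128/26
51 hosts -> /26 (62 usable): 192.168.224.192/26
38 hosts -> /26 (62 usable): 192.168.225.0/26
Allocation: 192.168.224.0/25 (97 hosts, 126 usable); 192.168.224.128/26 (60 hosts, 62 usable); 192.168.224.192/26 (51 hosts, 62 usable); 192.168.225.0/26 (38 hosts, 62 usable)


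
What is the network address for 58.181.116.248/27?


IP:   00111010.10110101.01110100.11111000
Mask: 11111111.11111111.11111111.11100000
AND operation:
Net:  00111010.10110101.01110100.11100000
Network: 58.181.116.224/27


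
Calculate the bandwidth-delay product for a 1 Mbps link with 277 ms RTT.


BDP = bandwidth * RTT
= 1 Mbps * 277 ms
= 1 * 1e6 * 277 / 1000 bits
= 277000 bits
= 34625 bytes
= 33.8135 KB
BDP = 277000 bits (34625 bytes)


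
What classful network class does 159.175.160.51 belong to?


First octet: 159
Binary: 10011111
10xxxxxx -> Class B (128-191)
Class B, default mask 255.255.0.0 (/16)


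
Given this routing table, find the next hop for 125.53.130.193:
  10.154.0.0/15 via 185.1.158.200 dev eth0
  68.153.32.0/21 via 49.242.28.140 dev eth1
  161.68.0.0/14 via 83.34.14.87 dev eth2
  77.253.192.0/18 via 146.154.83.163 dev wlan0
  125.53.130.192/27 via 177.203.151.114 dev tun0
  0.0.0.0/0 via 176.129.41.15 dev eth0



Longest prefix match for 125.53.130.193:
  /15 10.154.0.0: no
  /21 68.153.32.0: no
  /14 161.68.0.0: no
  /18 77.253.192.0: no
  /27 125.53.130.192: MATCH
  /0 0.0.0.0: MATCH
Selected: next-hop 177.203.151.114 via tun0 (matched /27)


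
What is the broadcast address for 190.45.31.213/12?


Network: 190.32.0.0/12
Host bits = 20
Set all host bits to 1:
Broadcast: 190.47.255.255


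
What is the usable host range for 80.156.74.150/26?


Network: 80.156.74.128
Broadcast: 80.156.74.191
First usable = network + 1
Last usable = broadcast - 1
Range: 80.156.74.129 to 80.156.74.190


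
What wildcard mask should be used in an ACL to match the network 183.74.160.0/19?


Subnet mask: 255.255.224.0
Wildcard = 255.255.255.255 - subnet mask
255 - 255 = 0
255 - 255 = 0
255 - 224 = 31
255 - 0 = 255
Wildcard: 0.0.31.255


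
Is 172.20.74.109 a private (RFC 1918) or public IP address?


RFC 1918 private ranges:
  10.0.0.0/8 (10.0.0.0 - 10.255.255.255)
  172.16.0.0/12 (172.16.0.0 - 172.31.255.255)
  192.168.0.0/16 (192.168.0.0 - 192.168.255.255)
Private (in 172.16.0.0/12)


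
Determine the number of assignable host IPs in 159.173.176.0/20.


Host bits = 32 - 20 = 12
Total addresses = 2^12 = 4096
Usable = total - 2 (network and broadcast)
Usable hosts: 4094


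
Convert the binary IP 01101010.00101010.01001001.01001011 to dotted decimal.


01101010 = 106
00101010 = 42
01001001 = 73
01001011 = 75
IP: 106.42.73.75


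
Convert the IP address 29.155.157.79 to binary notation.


29 = 00011101
155 = 10011011
157 = 10011101
79 = 01001111
Binary: 00011101.10011011.10011101.01001111


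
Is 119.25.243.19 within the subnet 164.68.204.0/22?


Subnet network: 164.68.204.0
Test IP AND mask: 119.25.240.0
No, 119.25.243.19 is not in 164.68.204.0/22


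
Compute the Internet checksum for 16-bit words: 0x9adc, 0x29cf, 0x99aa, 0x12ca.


Sum all words (with carry folding):
+ 0x9adc = 0x9adc
+ 0x29cf = 0xc4ab
+ 0x99aa = 0x5e56
+ 0x12ca = 0x7120
One's complement: ~0x7120
Checksum = 0x8edf


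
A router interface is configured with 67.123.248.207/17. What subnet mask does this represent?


/17 means 17 network bits, 15 host bits
Binary: 11111111111111111000000000000000
Mask: 255.255.128.0


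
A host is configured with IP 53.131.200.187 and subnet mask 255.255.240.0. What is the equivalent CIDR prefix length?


Binary: 11111111.11111111.11110000.00000000
Count leading 1s
Prefix: /20


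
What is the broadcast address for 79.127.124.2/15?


Network: 79.126.0.0/15
Host bits = 17
Set all host bits to 1:
Broadcast: 79.127.255.255


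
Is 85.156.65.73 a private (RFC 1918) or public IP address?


RFC 1918 private ranges:
  10.0.0.0/8 (10.0.0.0 - 10.255.255.255)
  172.16.0.0/12 (172.16.0.0 - 172.31.255.255)
  192.168.0.0/16 (192.168.0.0 - 192.168.255.255)
Public (not in any RFC 1918 range)


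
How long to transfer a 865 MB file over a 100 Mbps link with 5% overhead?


Effective throughput = 100 * (1 - 5/100) = 95 Mbps
File size in Mb = 865 * 8 = 6920 Mb
Time = 6920 / 95
Time = 72.8421 seconds


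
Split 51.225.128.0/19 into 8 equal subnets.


New prefix = 19 + 3 = 22
Each subnet has 1024 addresses
  51.225.128.0/22
  51.225.132.0/22
  51.225.136.0/22
  51.225.140.0/22
  51.225.144.0/22
  51.225.148.0/22
  51.225.152.0/22
  51.225.156.0/22
Subnets: 51.225.128.0/22, 51.225.132.0/22, 51.225.136.0/22, 51.225.140.0/22, 51.225.144.0/22, 51.225.148.0/22, 51.225.152.0/22, 51.225.156.0/22


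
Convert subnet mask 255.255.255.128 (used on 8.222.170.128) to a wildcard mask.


Subnet mask: 255.255.255.128
Wildcard = 255.255.255.255 - subnet mask
255 - 255 = 0
255 - 255 = 0
255 - 255 = 0
255 - 128 = 127
Wildcard: 0.0.0.127


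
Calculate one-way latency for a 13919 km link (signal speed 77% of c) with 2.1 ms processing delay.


Speed = 0.77 * 3e5 km/s = 231000 km/s
Propagation delay = 13919 / 231000 = 0.0603 s = 60.2554 ms
Processing delay = 2.1 ms
Total one-way latency = 62.3554 ms


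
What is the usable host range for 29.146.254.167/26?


Network: 29.146.254.128
Broadcast: 29.146.254.191
First usable = network + 1
Last usable = broadcast - 1
Range: 29.146.254.129 to 29.146.254.190


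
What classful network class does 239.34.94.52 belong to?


First octet: 239
Binary: 11101111
1110xxxx -> Class D (224-239)
Class D (multicast), default mask N/A


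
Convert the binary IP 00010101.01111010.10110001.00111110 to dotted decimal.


00010101 = 21
01111010 = 122
10110001 = 177
00111110 = 62
IP: 21.122.177.62


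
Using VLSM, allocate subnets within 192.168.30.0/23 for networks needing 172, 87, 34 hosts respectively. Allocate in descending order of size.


172 hosts -> /24 (254 usable): 192.168.30.0/24
87 hosts -> /25 (126 usable): 192.168.31.0/25
34 hosts -> /26 (62 usable): 192.168.31.128/26
Allocation: 192.168.30.0/24 (172 hosts, 254 usable); 192.168.31.0/25 (87 hosts, 126 usable); 192.168.31.128/26 (34 hosts, 62 usable)


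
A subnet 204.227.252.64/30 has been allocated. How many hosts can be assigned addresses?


Host bits = 32 - 30 = 2
Total addresses = 2^2 = 4
Usable = total - 2 (network and broadcast)
Usable hosts: 2


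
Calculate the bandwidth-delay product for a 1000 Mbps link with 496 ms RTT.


BDP = bandwidth * RTT
= 1000 Mbps * 496 ms
= 1000 * 1e6 * 496 / 1000 bits
= 496000000 bits
= 62000000 bytes
= 60546.875 KB
BDP = 496000000 bits (62000000 bytes)


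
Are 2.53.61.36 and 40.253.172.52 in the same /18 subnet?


Mask: 255.255.192.0
2.53.61.36 AND mask = 2.53.0.0
40.253.172.52 AND mask = 40.253.128.0
No, different subnets (2.53.0.0 vs 40.253.128.0)


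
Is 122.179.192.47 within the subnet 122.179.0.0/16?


Subnet network: 122.179.0.0
Test IP AND mask: 122.179.0.0
Yes, 122.179.192.47 is in 122.179.0.0/16


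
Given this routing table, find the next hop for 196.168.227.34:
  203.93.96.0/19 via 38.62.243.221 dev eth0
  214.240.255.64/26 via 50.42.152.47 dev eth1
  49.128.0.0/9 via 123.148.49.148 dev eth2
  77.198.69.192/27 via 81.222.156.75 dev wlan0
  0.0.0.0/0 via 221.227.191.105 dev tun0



Longest prefix match for 196.168.227.34:
  /19 203.93.96.0: no
  /26 214.240.255.64: no
  /9 49.128.0.0: no
  /27 77.198.69.192: no
  /0 0.0.0.0: MATCH
Selected: next-hop 221.227.191.105 via tun0 (matched /0)


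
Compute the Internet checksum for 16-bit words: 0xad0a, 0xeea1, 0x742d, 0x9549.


Sum all words (with carry folding):
+ 0xad0a = 0xad0a
+ 0xeea1 = 0x9bac
+ 0x742d = 0x0fda
+ 0x9549 = 0xa523
One's complement: ~0xa523
Checksum = 0x5adc


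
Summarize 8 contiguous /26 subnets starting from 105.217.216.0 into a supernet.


Original prefix: /26
Number of subnets: 8 = 2^3
New prefix = 26 - 3 = 23
Supernet: 105.217.216.0/23


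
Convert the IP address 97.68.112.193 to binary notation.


97 = 01100001
68 = 01000100
112 = 01110000
193 = 11000001
Binary: 01100001.01000100.01110000.11000001


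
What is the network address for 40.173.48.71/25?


IP:   00101000.10101101.00110000.01000111
Mask: 11111111.11111111.11111111.10000000
AND operation:
Net:  00101000.10101101.00110000.00000000
Network: 40.173.48.0/25


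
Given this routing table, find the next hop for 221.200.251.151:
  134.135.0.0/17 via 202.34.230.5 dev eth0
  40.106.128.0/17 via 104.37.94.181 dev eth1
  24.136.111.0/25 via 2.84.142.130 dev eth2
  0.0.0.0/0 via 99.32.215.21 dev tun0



Longest prefix match for 221.200.251.151:
  /17 134.135.0.0: no
  /17 40.106.128.0: no
  /25 24.136.111.0: no
  /0 0.0.0.0: MATCH
Selected: next-hop 99.32.215.21 via tun0 (matched /0)


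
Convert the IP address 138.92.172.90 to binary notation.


138 = 10001010
92 = 01011100
172 = 10101100
90 = 01011010
Binary: 10001010.01011100.10101100.01011010


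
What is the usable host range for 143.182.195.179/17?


Network: 143.182.128.0
Broadcast: 143.182.255.255
First usable = network + 1
Last usable = broadcast - 1
Range: 143.182.128.1 to 143.182.255.254


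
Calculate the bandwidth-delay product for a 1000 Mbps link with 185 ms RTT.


BDP = bandwidth * RTT
= 1000 Mbps * 185 ms
= 1000 * 1e6 * 185 / 1000 bits
= 185000000 bits
= 23125000 bytes
= 22583.0078 KB
BDP = 185000000 bits (23125000 bytes)


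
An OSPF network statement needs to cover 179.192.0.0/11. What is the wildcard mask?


Subnet mask: 255.224.0.0
Wildcard = 255.255.255.255 - subnet mask
255 - 255 = 0
255 - 224 = 31
255 - 0 = 255
255 - 0 = 255
Wildcard: 0.31.255.255


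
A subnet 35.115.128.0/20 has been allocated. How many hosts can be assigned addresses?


Host bits = 32 - 20 = 12
Total addresses = 2^12 = 4096
Usable = total - 2 (network and broadcast)
Usable hosts: 4094


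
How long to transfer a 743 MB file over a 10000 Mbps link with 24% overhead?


Effective throughput = 10000 * (1 - 24/100) = 7600 Mbps
File size in Mb = 743 * 8 = 5944 Mb
Time = 5944 / 7600
Time = 0.7821 seconds


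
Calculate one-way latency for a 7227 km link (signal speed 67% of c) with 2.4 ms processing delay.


Speed = 0.67 * 3e5 km/s = 201000 km/s
Propagation delay = 7227 / 201000 = 0.036 s = 35.9552 ms
Processing delay = 2.4 ms
Total one-way latency = 38.3552 ms


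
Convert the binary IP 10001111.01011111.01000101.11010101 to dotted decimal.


10001111 = 143
01011111 = 95
01000101 = 69
11010101 = 213
IP: 143.95.69.213


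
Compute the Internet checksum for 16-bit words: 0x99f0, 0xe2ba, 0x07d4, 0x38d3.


Sum all words (with carry folding):
+ 0x99f0 = 0x99f0
+ 0xe2ba = 0x7cab
+ 0x07d4 = 0x847f
+ 0x38d3 = 0xbd52
One's complement: ~0xbd52
Checksum = 0x42ad


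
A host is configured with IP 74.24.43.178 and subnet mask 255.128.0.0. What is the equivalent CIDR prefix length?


Binary: 11111111.10000000.00000000.00000000
Count leading 1s
Prefix: /9


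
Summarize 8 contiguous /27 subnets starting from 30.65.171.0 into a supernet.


Original prefix: /27
Number of subnets: 8 = 2^3
New prefix = 27 - 3 = 24
Supernet: 30.65.171.0/24


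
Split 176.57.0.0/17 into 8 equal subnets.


New prefix = 17 + 3 = 20
Each subnet has 4096 addresses
  176.57.0.0/20
  176.57.16.0/20
  176.57.32.0/20
  176.57.48.0/20
  176.57.64.0/20
  176.57.80.0/20
  176.57.96.0/20
  176.57.112.0/20
Subnets: 176.57.0.0/20, 176.57.16.0/20, 176.57.32.0/20, 176.57.48.0/20, 176.57.64.0/20, 176.57.80.0/20, 176.57.96.0/20, 176.57.112.0/20


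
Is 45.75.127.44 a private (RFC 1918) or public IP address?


RFC 1918 private ranges:
  10.0.0.0/8 (10.0.0.0 - 10.255.255.255)
  172.16.0.0/12 (172.16.0.0 - 172.31.255.255)
  192.168.0.0/16 (192.168.0.0 - 192.168.255.255)
Public (not in any RFC 1918 range)


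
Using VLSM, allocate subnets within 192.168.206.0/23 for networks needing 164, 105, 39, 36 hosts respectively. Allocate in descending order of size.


164 hosts -> /24 (254 usable): 192.168.206.0/24
105 hosts -> /25 (126 usable): 192.168.207.0/25
39 hosts -> /26 (62 usable): 192.168.207.128/26
36 hosts -> /26 (62 usable): 192.168.207.192/26
Allocation: 192.168.206.0/24 (164 hosts, 254 usable); 192.168.207.0/25 (105 hosts, 126 usable); 192.168.207.128/26 (39 hosts, 62 usable); 192.168.207.192/26 (36 hosts, 62 usable)


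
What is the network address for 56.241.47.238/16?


IP:   00111000.11110001.00101111.11101110
Mask: 11111111.11111111.00000000.00000000
AND operation:
Net:  00111000.11110001.00000000.00000000
Network: 56.241.0.0/16


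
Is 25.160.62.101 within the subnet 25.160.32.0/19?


Subnet network: 25.160.32.0
Test IP AND mask: 25.160.32.0
Yes, 25.160.62.101 is in 25.160.32.0/19


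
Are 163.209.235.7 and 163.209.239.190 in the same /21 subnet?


Mask: 255.255.248.0
163.209.235.7 AND mask = 163.209.232.0
163.209.239.190 AND mask = 163.209.232.0
Yes, same subnet (163.209.232.0)


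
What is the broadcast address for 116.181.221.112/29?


Network: 116.181.221.112/29
Host bits = 3
Set all host bits to 1:
Broadcast: 116.181.221.119


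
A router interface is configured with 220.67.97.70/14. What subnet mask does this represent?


/14 means 14 network bits, 18 host bits
Binary: 11111111111111000000000000000000
Mask: 255.252.0.0


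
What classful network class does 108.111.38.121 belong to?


First octet: 108
Binary: 01101100
0xxxxxxx -> Class A (1-126)
Class A, default mask 255.0.0.0 (/8)


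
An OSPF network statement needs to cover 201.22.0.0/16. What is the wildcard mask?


Subnet mask: 255.255.0.0
Wildcard = 255.255.255.255 - subnet mask
255 - 255 = 0
255 - 255 = 0
255 - 0 = 255
255 - 0 = 255
Wildcard: 0.0.255.255


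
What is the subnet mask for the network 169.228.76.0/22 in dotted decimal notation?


/22 means 22 network bits, 10 host bits
Binary: 11111111111111111111110000000000
Mask: 255.255.252.0


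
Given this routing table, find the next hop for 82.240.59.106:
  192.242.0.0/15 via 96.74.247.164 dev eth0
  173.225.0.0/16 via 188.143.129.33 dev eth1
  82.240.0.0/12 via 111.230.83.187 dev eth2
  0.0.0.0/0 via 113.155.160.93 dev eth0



Longest prefix match for 82.240.59.106:
  /15 192.242.0.0: no
  /16 173.225.0.0: no
  /12 82.240.0.0: MATCH
  /0 0.0.0.0: MATCH
Selected: next-hop 111.230.83.187 via eth2 (matched /12)


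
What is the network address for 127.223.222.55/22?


IP:   01111111.11011111.11011110.00110111
Mask: 11111111.11111111.11111100.00000000
AND operation:
Net:  01111111.11011111.11011100.00000000
Network: 127.223.220.0/22


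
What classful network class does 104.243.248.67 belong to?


First octet: 104
Binary: 01101000
0xxxxxxx -> Class A (1-126)
Class A, default mask 255.0.0.0 (/8)


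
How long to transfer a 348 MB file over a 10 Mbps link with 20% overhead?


Effective throughput = 10 * (1 - 20/100) = 8 Mbps
File size in Mb = 348 * 8 = 2784 Mb
Time = 2784 / 8
Time = 348 seconds


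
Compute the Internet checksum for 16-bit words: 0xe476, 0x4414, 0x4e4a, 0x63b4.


Sum all words (with carry folding):
+ 0xe476 = 0xe476
+ 0x4414 = 0x288b
+ 0x4e4a = 0x76d5
+ 0x63b4 = 0xda89
One's complement: ~0xda89
Checksum = 0x2576


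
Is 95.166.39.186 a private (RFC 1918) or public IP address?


RFC 1918 private ranges:
  10.0.0.0/8 (10.0.0.0 - 10.255.255.255)
  172.16.0.0/12 (172.16.0.0 - 172.31.255.255)
  192.168.0.0/16 (192.168.0.0 - 192.168.255.255)
Public (not in any RFC 1918 range)


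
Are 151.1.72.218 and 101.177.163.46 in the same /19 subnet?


Mask: 255.255.224.0
151.1.72.218 AND mask = 151.1.64.0
101.177.163.46 AND mask = 101.177.160.0
No, different subnets (151.1.64.0 vs 101.177.160.0)


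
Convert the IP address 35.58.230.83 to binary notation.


35 = 00100011
58 = 00111010
230 = 11100110
83 = 01010011
Binary: 00100011.00111010.11100110.01010011


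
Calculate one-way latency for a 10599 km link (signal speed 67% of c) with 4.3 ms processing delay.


Speed = 0.67 * 3e5 km/s = 201000 km/s
Propagation delay = 10599 / 201000 = 0.0527 s = 52.7313 ms
Processing delay = 4.3 ms
Total one-way latency = 57.0313 ms


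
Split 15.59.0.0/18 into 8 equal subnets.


New prefix = 18 + 3 = 21
Each subnet has 2048 addresses
  15.59.0.0/21
  15.59.8.0/21
  15.59.16.0/21
  15.59.24.0/21
  15.59.32.0/21
  15.59.40.0/21
  15.59.48.0/21
  15.59.56.0/21
Subnets: 15.59.0.0/21, 15.59.8.0/21, 15.59.16.0/21, 15.59.24.0/21, 15.59.32.0/21, 15.59.40.0/21, 15.59.48.0/21, 15.59.56.0/21


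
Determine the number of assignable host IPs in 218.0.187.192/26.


Host bits = 32 - 26 = 6
Total addresses = 2^6 = 64
Usable = total - 2 (network and broadcast)
Usable hosts: 62


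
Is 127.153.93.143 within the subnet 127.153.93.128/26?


Subnet network: 127.153.93.128
Test IP AND mask: 127.153.93.128
Yes, 127.153.93.143 is in 127.153.93.128/26


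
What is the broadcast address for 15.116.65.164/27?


Network: 15.116.65.160/27
Host bits = 5
Set all host bits to 1:
Broadcast: 15.116.65.191


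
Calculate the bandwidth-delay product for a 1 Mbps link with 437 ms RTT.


BDP = bandwidth * RTT
= 1 Mbps * 437 ms
= 1 * 1e6 * 437 / 1000 bits
= 437000 bits
= 54625 bytes
= 53.3447 KB
BDP = 437000 bits (54625 bytes)


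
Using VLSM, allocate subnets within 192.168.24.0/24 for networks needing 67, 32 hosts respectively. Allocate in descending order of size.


67 hosts -> /25 (126 usable): 192.168.24.0/25
32 hosts -> /26 (62 usable): 192.168.24.128/26
Allocation: 192.168.24.0/25 (67 hosts, 126 usable); 192.168.24.128/26 (32 hosts, 62 usable)


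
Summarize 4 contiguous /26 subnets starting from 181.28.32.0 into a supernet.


Original prefix: /26
Number of subnets: 4 = 2^2
New prefix = 26 - 2 = 24
Supernet: 181.28.32.0/24


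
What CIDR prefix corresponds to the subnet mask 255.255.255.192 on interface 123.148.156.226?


Binary: 11111111.11111111.11111111.11000000
Count leading 1s
Prefix: /26


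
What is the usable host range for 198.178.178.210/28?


Network: 198.178.178.208
Broadcast: 198.178.178.223
First usable = network + 1
Last usable = broadcast - 1
Range: 198.178.178.209 to 198.178.178.222


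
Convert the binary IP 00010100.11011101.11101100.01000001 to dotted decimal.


00010100 = 20
11011101 = 221
11101100 = 236
01000001 = 65
IP: 20.221.236.65


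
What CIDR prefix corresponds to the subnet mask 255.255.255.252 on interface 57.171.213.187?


Binary: 11111111.11111111.11111111.11111100
Count leading 1s
Prefix: /30


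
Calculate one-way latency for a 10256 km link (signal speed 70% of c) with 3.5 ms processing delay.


Speed = 0.7 * 3e5 km/s = 210000 km/s
Propagation delay = 10256 / 210000 = 0.0488 s = 48.8381 ms
Processing delay = 3.5 ms
Total one-way latency = 52.3381 ms


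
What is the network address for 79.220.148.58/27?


IP:   01001111.11011100.10010100.00111010
Mask: 11111111.11111111.11111111.11100000
AND operation:
Net:  01001111.11011100.10010100.00100000
Network: 79.220.148.32/27


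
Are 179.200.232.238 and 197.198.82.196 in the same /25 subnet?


Mask: 255.255.255.128
179.200.232.238 AND mask = 179.200.232.128
197.198.82.196 AND mask = 197.198.82.128
No, different subnets (179.200.232.128 vs 197.198.82.128)


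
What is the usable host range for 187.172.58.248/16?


Network: 187.172.0.0
Broadcast: 187.172.255.255
First usable = network + 1
Last usable = broadcast - 1
Range: 187.172.0.1 to 187.172.255.254


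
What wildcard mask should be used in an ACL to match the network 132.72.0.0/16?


Subnet mask: 255.255.0.0
Wildcard = 255.255.255.255 - subnet mask
255 - 255 = 0
255 - 255 = 0
255 - 0 = 255
255 - 0 = 255
Wildcard: 0.0.255.255


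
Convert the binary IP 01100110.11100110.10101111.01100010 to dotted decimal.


01100110 = 102
11100110 = 230
10101111 = 175
01100010 = 98
IP: 102.230.175.98


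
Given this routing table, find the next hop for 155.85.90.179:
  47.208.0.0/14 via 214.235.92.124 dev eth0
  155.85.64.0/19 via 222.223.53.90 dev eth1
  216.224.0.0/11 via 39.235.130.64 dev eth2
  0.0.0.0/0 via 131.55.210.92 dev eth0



Longest prefix match for 155.85.90.179:
  /14 47.208.0.0: no
  /19 155.85.64.0: MATCH
  /11 216.224.0.0: no
  /0 0.0.0.0: MATCH
Selected: next-hop 222.223.53.90 via eth1 (matched /19)


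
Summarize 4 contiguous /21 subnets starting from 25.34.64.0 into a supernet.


Original prefix: /21
Number of subnets: 4 = 2^2
New prefix = 21 - 2 = 19
Supernet: 25.34.64.0/19


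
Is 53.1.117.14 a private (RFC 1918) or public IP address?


RFC 1918 private ranges:
  10.0.0.0/8 (10.0.0.0 - 10.255.255.255)
  172.16.0.0/12 (172.16.0.0 - 172.31.255.255)
  192.168.0.0/16 (192.168.0.0 - 192.168.255.255)
Public (not in any RFC 1918 range)


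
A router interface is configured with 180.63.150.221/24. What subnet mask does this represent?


/24 means 24 network bits, 8 host bits
Binary: 11111111111111111111111100000000
Mask: 255.255.255.0


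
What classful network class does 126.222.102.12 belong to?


First octet: 126
Binary: 01111110
0xxxxxxx -> Class A (1-126)
Class A, default mask 255.0.0.0 (/8)


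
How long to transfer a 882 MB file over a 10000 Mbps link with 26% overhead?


Effective throughput = 10000 * (1 - 26/100) = 7400 Mbps
File size in Mb = 882 * 8 = 7056 Mb
Time = 7056 / 7400
Time = 0.9535 seconds


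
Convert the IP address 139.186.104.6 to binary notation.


139 = 10001011
186 = 10111010
104 = 01101000
6 = 00000110
Binary: 10001011.10111010.01101000.00000110


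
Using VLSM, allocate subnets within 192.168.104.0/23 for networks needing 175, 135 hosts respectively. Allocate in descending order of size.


175 hosts -> /24 (254 usable): 192.168.104.0/24
135 hosts -> /24 (254 usable): 192.168.105.0/24
Allocation: 192.168.104.0/24 (175 hosts, 254 usable); 192.168.105.0/24 (135 hosts, 254 usable)


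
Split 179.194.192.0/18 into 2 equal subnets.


New prefix = 18 + 1 = 19
Each subnet has 8192 addresses
  179.194.192.0/19
  179.194.224.0/19
Subnets: 179.194.192.0/19, 179.194.224.0/19


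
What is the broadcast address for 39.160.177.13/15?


Network: 39.160.0.0/15
Host bits = 17
Set all host bits to 1:
Broadcast: 39.161.255.255


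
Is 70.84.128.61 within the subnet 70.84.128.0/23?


Subnet network: 70.84.128.0
Test IP AND mask: 70.84.128.0
Yes, 70.84.128.61 is in 70.84.128.0/23


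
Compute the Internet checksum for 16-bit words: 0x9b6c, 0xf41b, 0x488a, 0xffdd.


Sum all words (with carry folding):
+ 0x9b6c = 0x9b6c
+ 0xf41b = 0x8f88
+ 0x488a = 0xd812
+ 0xffdd = 0xd7f0
One's complement: ~0xd7f0
Checksum = 0x280f


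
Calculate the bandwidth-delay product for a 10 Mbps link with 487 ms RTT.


BDP = bandwidth * RTT
= 10 Mbps * 487 ms
= 10 * 1e6 * 487 / 1000 bits
= 4870000 bits
= 608750 bytes
= 594.4824 KB
BDP = 4870000 bits (608750 bytes)


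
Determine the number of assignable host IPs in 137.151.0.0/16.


Host bits = 32 - 16 = 16
Total addresses = 2^16 = 65536
Usable = total - 2 (network and broadcast)
Usable hosts: 65534


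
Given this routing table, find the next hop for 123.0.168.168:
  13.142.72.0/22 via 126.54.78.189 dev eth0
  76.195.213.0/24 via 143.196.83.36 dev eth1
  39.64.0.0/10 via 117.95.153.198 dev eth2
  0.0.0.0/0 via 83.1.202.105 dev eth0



Longest prefix match for 123.0.168.168:
  /22 13.142.72.0: no
  /24 76.195.213.0: no
  /10 39.64.0.0: no
  /0 0.0.0.0: MATCH
Selected: next-hop 83.1.202.105 via eth0 (matched /0)


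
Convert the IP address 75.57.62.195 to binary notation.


75 = 01001011
57 = 00111001
62 = 00111110
195 = 11000011
Binary: 01001011.00111001.00111110.11000011


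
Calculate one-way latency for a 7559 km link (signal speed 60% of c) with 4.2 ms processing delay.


Speed = 0.6 * 3e5 km/s = 180000 km/s
Propagation delay = 7559 / 180000 = 0.042 s = 41.9944 ms
Processing delay = 4.2 ms
Total one-way latency = 46.1944 ms


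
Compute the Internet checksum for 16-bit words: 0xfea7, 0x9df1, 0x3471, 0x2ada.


Sum all words (with carry folding):
+ 0xfea7 = 0xfea7
+ 0x9df1 = 0x9c99
+ 0x3471 = 0xd10a
+ 0x2ada = 0xfbe4
One's complement: ~0xfbe4
Checksum = 0x041b


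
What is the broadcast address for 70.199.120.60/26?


Network: 70.199.120.0/26
Host bits = 6
Set all host bits to 1:
Broadcast: 70.199.120.63


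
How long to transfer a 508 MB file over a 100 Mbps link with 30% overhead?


Effective throughput = 100 * (1 - 30/100) = 70 Mbps
File size in Mb = 508 * 8 = 4064 Mb
Time = 4064 / 70
Time = 58.0571 seconds


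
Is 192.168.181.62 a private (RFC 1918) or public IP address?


RFC 1918 private ranges:
  10.0.0.0/8 (10.0.0.0 - 10.255.255.255)
  172.16.0.0/12 (172.16.0.0 - 172.31.255.255)
  192.168.0.0/16 (192.168.0.0 - 192.168.255.255)
Private (in 192.168.0.0/16)


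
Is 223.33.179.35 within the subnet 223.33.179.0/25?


Subnet network: 223.33.179.0
Test IP AND mask: 223.33.179.0
Yes, 223.33.179.35 is in 223.33.179.0/25


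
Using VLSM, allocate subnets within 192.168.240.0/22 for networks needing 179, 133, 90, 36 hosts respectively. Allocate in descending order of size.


179 hosts -> /24 (254 usable): 192.168.240.0/24
133 hosts -> /24 (254 usable): 192.168.241.0/24
90 hosts -> /25 (126 usable): 192.168.242.0/25
36 hosts -> /26 (62 usable): 192.168.242.128/26
Allocation: 192.168.240.0/24 (179 hosts, 254 usable); 192.168.241.0/24 (133 hosts, 254 usable); 192.168.242.0/25 (90 hosts, 126 usable); 192.168.242.128/26 (36 hosts, 62 usable)


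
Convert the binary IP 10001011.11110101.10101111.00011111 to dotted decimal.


10001011 = 139
11110101 = 245
10101111 = 175
00011111 = 31
IP: 139.245.175.31


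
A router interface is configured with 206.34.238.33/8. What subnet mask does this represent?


/8 means 8 network bits, 24 host bits
Binary: 11111111000000000000000000000000
Mask: 255.0.0.0


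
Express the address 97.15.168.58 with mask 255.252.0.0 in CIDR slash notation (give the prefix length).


Binary: 11111111.11111100.00000000.00000000
Count leading 1s
Prefix: /14


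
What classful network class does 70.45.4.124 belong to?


First octet: 70
Binary: 01000110
0xxxxxxx -> Class A (1-126)
Class A, default mask 255.0.0.0 (/8)


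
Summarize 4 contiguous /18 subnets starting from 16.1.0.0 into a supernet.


Original prefix: /18
Number of subnets: 4 = 2^2
New prefix = 18 - 2 = 16
Supernet: 16.1.0.0/16


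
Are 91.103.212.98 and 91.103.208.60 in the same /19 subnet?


Mask: 255.255.224.0
91.103.212.98 AND mask = 91.103.192.0
91.103.208.60 AND mask = 91.103.192.0
Yes, same subnet (91.103.192.0)


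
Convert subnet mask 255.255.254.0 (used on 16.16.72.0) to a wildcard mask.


Subnet mask: 255.255.254.0
Wildcard = 255.255.255.255 - subnet mask
255 - 255 = 0
255 - 255 = 0
255 - 254 = 1
255 - 0 = 255
Wildcard: 0.0.1.255


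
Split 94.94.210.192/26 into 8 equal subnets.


New prefix = 26 + 3 = 29
Each subnet has 8 addresses
  94.94.210.192/29
  94.94.210.200/29
  94.94.210.208/29
  94.94.210.216/29
  94.94.210.224/29
  94.94.210.232/29
  94.94.210.240/29
  94.94.210.248/29
Subnets: 94.94.210.192/29, 94.94.210.200/29, 94.94.210.208/29, 94.94.210.216/29, 94.94.210.224/29, 94.94.210.232/29, 94.94.210.240/29, 94.94.210.248/29


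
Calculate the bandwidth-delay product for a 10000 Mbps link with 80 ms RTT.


BDP = bandwidth * RTT
= 10000 Mbps * 80 ms
= 10000 * 1e6 * 80 / 1000 bits
= 800000000 bits
= 100000000 bytes
= 97656.25 KB
BDP = 800000000 bits (100000000 bytes)


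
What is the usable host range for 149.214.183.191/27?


Network: 149.214.183.160
Broadcast: 149.214.183.191
First usable = network + 1
Last usable = broadcast - 1
Range: 149.214.183.161 to 149.214.183.190


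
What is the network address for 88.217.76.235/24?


IP:   01011000.11011001.01001100.11101011
Mask: 11111111.11111111.11111111.00000000
AND operation:
Net:  01011000.11011001.01001100.00000000
Network: 88.217.76.0/24


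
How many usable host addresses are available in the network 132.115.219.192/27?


Host bits = 32 - 27 = 5
Total addresses = 2^5 = 32
Usable = total - 2 (network and broadcast)
Usable hosts: 30


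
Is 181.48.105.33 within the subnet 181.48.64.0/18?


Subnet network: 181.48.64.0
Test IP AND mask: 181.48.64.0
Yes, 181.48.105.33 is in 181.48.64.0/18


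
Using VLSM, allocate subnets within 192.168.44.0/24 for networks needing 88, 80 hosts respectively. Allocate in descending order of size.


88 hosts -> /25 (126 usable): 192.168.44.0/25
80 hosts -> /25 (126 usable): 192.168.44.128/25
Allocation: 192.168.44.0/25 (88 hosts, 126 usable); 192.168.44.128/25 (80 hosts, 126 usable)


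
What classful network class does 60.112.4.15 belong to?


First octet: 60
Binary: 00111100
0xxxxxxx -> Class A (1-126)
Class A, default mask 255.0.0.0 (/8)


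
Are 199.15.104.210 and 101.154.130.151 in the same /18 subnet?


Mask: 255.255.192.0
199.15.104.210 AND mask = 199.15.64.0
101.154.130.151 AND mask = 101.154.128.0
No, different subnets (199.15.64.0 vs 101.154.128.0)


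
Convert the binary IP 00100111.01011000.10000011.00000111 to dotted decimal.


00100111 = 39
01011000 = 88
10000011 = 131
00000111 = 7
IP: 39.88.131.7


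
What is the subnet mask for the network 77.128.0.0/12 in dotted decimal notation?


/12 means 12 network bits, 20 host bits
Binary: 11111111111100000000000000000000
Mask: 255.240.0.0


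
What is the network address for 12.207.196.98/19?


IP:   00001100.11001111.11000100.01100010
Mask: 11111111.11111111.11100000.00000000
AND operation:
Net:  00001100.11001111.11000000.00000000
Network: 12.207.192.0/19


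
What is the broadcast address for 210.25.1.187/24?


Network: 210.25.1.0/24
Host bits = 8
Set all host bits to 1:
Broadcast: 210.25.1.255


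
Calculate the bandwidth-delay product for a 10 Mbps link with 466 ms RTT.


BDP = bandwidth * RTT
= 10 Mbps * 466 ms
= 10 * 1e6 * 466 / 1000 bits
= 4660000 bits
= 582500 bytes
= 568.8477 KB
BDP = 4660000 bits (582500 bytes)


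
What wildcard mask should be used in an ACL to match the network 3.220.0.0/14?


Subnet mask: 255.252.0.0
Wildcard = 255.255.255.255 - subnet mask
255 - 255 = 0
255 - 252 = 3
255 - 0 = 255
255 - 0 = 255
Wildcard: 0.3.255.255


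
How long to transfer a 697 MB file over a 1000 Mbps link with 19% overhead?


Effective throughput = 1000 * (1 - 19/100) = 810 Mbps
File size in Mb = 697 * 8 = 5576 Mb
Time = 5576 / 810
Time = 6.884 seconds


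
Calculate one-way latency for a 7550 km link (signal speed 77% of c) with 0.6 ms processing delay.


Speed = 0.77 * 3e5 km/s = 231000 km/s
Propagation delay = 7550 / 231000 = 0.0327 s = 32.684 ms
Processing delay = 0.6 ms
Total one-way latency = 33.284 ms


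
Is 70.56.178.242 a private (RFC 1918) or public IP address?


RFC 1918 private ranges:
  10.0.0.0/8 (10.0.0.0 - 10.255.255.255)
  172.16.0.0/12 (172.16.0.0 - 172.31.255.255)
  192.168.0.0/16 (192.168.0.0 - 192.168.255.255)
Public (not in any RFC 1918 range)


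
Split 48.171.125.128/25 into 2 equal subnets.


New prefix = 25 + 1 = 26
Each subnet has 64 addresses
  48.171.125.128/26
  48.171.125.192/26
Subnets: 48.171.125.128/26, 48.171.125.192/26


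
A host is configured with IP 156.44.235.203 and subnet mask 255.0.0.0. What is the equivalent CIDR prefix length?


Binary: 11111111.00000000.00000000.00000000
Count leading 1s
Prefix: /8


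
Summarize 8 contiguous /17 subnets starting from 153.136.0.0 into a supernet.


Original prefix: /17
Number of subnets: 8 = 2^3
New prefix = 17 - 3 = 14
Supernet: 153.136.0.0/14


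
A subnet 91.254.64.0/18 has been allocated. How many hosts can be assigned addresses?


Host bits = 32 - 18 = 14
Total addresses = 2^14 = 16384
Usable = total - 2 (network and broadcast)
Usable hosts: 16382


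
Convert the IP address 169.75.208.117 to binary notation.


169 = 10101001
75 = 01001011
208 = 11010000
117 = 01110101
Binary: 10101001.01001011.11010000.01110101


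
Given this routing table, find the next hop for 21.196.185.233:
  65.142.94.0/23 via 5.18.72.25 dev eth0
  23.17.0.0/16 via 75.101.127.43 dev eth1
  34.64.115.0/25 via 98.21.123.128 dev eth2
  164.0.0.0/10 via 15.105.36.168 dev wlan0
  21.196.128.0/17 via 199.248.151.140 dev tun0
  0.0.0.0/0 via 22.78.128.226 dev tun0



Longest prefix match for 21.196.185.233:
  /23 65.142.94.0: no
  /16 23.17.0.0: no
  /25 34.64.115.0: no
  /10 164.0.0.0: no
  /17 21.196.128.0: MATCH
  /0 0.0.0.0: MATCH
Selected: next-hop 199.248.151.140 via tun0 (matched /17)


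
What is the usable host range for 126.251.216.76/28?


Network: 126.251.216.64
Broadcast: 126.251.216.79
First usable = network + 1
Last usable = broadcast - 1
Range: 126.251.216.65 to 126.251.216.78


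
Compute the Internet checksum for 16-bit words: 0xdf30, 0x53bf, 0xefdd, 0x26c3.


Sum all words (with carry folding):
+ 0xdf30 = 0xdf30
+ 0x53bf = 0x32f0
+ 0xefdd = 0x22ce
+ 0x26c3 = 0x4991
One's complement: ~0x4991
Checksum = 0xb66e


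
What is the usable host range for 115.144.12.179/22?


Network: 115.144.12.0
Broadcast: 115.144.15.255
First usable = network + 1
Last usable = broadcast - 1
Range: 115.144.12.1 to 115.144.15.254


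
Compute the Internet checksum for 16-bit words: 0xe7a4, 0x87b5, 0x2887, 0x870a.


Sum all words (with carry folding):
+ 0xe7a4 = 0xe7a4
+ 0x87b5 = 0x6f5a
+ 0x2887 = 0x97e1
+ 0x870a = 0x1eec
One's complement: ~0x1eec
Checksum = 0xe113


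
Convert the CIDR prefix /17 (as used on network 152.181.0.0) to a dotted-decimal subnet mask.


/17 means 17 network bits, 15 host bits
Binary: 11111111111111111000000000000000
Mask: 255.255.128.0
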